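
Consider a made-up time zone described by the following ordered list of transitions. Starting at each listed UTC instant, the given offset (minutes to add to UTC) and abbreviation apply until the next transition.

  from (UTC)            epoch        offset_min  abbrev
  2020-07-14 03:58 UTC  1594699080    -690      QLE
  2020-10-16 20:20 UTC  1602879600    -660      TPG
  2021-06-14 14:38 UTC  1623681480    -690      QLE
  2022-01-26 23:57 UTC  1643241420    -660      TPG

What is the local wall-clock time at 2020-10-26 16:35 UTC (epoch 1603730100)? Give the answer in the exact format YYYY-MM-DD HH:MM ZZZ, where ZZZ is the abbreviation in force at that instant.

2020-10-26 05:35 TPG

Query: 2020-10-26 16:35 UTC
Rule 2/4 (TPG, -11:00): 2020-10-16 20:20 UTC ≤ query < 2021-06-14 14:38 UTC
16·60 + 35 - 660 = 335 min
335 = 0·1440 + 335; 335 = 5·60 + 35 → 05:35, same day
→ 2020-10-26 05:35 TPG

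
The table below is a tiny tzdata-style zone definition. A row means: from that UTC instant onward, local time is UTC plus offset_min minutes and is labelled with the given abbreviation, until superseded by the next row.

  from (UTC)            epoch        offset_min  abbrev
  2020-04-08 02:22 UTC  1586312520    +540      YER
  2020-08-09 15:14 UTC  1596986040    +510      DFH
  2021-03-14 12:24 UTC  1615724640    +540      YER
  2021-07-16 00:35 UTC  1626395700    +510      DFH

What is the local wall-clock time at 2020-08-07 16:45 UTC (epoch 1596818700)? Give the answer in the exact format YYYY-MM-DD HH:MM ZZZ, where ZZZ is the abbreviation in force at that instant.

Query: 2020-08-07 16:45 UTC
Rule 1/4 (YER, +09:00): 2020-04-08 02:22 UTC ≤ query < 2020-08-09 15:14 UTC
16·60 + 45 + 540 = 1545 min
1545 = 1·1440 + 105; 105 = 1·60 + 45 → 01:45, 2020-08-07 + 1 day = 2020-08-08
→ 2020-08-08 01:45 YER

2020-08-08 01:45 YER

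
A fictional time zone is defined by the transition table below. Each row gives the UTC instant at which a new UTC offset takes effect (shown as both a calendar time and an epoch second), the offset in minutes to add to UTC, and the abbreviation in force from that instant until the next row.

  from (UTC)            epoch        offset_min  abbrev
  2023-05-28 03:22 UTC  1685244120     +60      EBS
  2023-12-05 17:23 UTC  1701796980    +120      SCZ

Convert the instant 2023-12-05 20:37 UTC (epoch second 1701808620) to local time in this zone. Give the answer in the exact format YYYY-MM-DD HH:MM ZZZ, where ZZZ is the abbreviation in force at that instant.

Query: 2023-12-05 20:37 UTC
Rule 2/2 (SCZ, +02:00): 2023-12-05 17:23 UTC ≤ query < +∞
20·60 + 37 + 120 = 1357 min
1357 = 0·1440 + 1357; 1357 = 22·60 + 37 → 22:37, same day
→ 2023-12-05 22:37 SCZ

2023-12-05 22:37 SCZ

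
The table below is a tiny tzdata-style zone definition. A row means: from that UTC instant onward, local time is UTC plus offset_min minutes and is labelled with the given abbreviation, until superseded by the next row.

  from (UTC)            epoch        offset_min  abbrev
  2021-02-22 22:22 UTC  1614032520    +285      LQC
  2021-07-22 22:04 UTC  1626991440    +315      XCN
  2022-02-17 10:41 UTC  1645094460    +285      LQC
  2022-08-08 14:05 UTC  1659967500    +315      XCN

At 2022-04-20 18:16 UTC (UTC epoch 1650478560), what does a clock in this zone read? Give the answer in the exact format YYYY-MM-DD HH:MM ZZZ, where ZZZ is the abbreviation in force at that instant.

2022-04-20 23:01 LQC

Query: 2022-04-20 18:16 UTC
Rule 3/4 (LQC, +04:45): 2022-02-17 10:41 UTC ≤ query < 2022-08-08 14:05 UTC
18·60 + 16 + 285 = 1381 min
1381 = 0·1440 + 1381; 1381 = 23·60 + 1 → 23:01, same day
→ 2022-04-20 23:01 LQC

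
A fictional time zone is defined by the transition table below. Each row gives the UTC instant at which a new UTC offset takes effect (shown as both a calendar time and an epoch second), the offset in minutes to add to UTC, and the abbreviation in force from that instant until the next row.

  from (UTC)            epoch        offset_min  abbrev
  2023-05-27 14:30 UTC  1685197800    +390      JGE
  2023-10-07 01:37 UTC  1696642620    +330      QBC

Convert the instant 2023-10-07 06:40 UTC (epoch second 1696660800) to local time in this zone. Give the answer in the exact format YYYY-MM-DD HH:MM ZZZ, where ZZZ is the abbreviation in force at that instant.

2023-10-07 12:10 QBC

Query: 2023-10-07 06:40 UTC
Rule 2/2 (QBC, +05:30): 2023-10-07 01:37 UTC ≤ query < +∞
6·60 + 40 + 330 = 730 min
730 = 0·1440 + 730; 730 = 12·60 + 10 → 12:10, same day
→ 2023-10-07 12:10 QBC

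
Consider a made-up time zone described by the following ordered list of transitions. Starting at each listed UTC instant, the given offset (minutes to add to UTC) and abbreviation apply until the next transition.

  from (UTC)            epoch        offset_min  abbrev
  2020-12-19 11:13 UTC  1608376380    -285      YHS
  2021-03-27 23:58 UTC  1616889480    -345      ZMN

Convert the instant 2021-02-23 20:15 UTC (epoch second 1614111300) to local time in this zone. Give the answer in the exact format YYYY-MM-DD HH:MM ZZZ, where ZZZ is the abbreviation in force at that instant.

Query: 2021-02-23 20:15 UTC
Rule 1/2 (YHS, -04:45): 2020-12-19 11:13 UTC ≤ query < 2021-03-27 23:58 UTC
20·60 + 15 - 285 = 930 min
930 = 0·1440 + 930; 930 = 15·60 + 30 → 15:30, same day
→ 2021-02-23 15:30 YHS

2021-02-23 15:30 YHS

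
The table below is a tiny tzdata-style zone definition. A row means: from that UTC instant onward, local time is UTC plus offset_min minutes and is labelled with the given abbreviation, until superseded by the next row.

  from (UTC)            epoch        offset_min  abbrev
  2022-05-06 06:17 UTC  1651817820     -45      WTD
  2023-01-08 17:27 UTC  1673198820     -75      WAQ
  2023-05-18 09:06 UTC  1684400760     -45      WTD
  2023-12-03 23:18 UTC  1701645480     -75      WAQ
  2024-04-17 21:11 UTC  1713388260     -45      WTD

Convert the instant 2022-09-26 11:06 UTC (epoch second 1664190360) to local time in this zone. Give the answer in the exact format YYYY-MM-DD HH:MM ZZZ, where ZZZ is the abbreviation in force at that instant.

2022-09-26 10:21 WTD

Query: 2022-09-26 11:06 UTC
Rule 1/5 (WTD, -00:45): 2022-05-06 06:17 UTC ≤ query < 2023-01-08 17:27 UTC
11·60 + 6 - 45 = 621 min
621 = 0·1440 + 621; 621 = 10·60 + 21 → 10:21, same day
→ 2022-09-26 10:21 WTD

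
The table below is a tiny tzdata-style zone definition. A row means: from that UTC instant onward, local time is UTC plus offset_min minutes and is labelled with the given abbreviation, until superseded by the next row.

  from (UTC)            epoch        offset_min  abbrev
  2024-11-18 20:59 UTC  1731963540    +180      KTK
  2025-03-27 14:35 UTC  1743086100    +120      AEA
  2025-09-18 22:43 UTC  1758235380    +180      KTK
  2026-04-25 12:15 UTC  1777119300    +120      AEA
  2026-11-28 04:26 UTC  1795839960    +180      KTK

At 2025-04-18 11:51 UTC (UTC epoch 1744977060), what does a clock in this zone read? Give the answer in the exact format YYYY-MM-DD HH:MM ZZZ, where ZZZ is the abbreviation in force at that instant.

2025-04-18 13:51 AEA

Query: 2025-04-18 11:51 UTC
Rule 2/5 (AEA, +02:00): 2025-03-27 14:35 UTC ≤ query < 2025-09-18 22:43 UTC
11·60 + 51 + 120 = 831 min
831 = 0·1440 + 831; 831 = 13·60 + 51 → 13:51, same day
→ 2025-04-18 13:51 AEA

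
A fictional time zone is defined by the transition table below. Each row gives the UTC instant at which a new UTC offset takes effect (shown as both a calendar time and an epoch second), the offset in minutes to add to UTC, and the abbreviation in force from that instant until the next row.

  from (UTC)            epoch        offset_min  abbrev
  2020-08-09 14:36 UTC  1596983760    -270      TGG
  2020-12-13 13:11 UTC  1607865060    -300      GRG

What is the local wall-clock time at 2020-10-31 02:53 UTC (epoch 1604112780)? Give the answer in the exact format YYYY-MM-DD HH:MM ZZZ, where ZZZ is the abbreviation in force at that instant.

2020-10-30 22:23 TGG

Query: 2020-10-31 02:53 UTC
Rule 1/2 (TGG, -04:30): 2020-08-09 14:36 UTC ≤ query < 2020-12-13 13:11 UTC
2·60 + 53 - 270 = -97 min
-97 = -1·1440 + 1343; 1343 = 22·60 + 23 → 22:23, 2020-10-31 - 1 day = 2020-10-30
→ 2020-10-30 22:23 TGG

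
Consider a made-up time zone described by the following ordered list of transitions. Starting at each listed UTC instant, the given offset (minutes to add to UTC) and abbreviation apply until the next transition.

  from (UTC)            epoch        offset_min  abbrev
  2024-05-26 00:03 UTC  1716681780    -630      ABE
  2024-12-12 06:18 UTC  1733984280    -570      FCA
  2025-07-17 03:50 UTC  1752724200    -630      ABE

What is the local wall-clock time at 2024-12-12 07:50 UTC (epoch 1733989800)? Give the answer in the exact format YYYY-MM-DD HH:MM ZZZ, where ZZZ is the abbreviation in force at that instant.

Query: 2024-12-12 07:50 UTC
Rule 2/3 (FCA, -09:30): 2024-12-12 06:18 UTC ≤ query < 2025-07-17 03:50 UTC
7·60 + 50 - 570 = -100 min
-100 = -1·1440 + 1340; 1340 = 22·60 + 20 → 22:20, 2024-12-12 - 1 day = 2024-12-11
→ 2024-12-11 22:20 FCA

2024-12-11 22:20 FCA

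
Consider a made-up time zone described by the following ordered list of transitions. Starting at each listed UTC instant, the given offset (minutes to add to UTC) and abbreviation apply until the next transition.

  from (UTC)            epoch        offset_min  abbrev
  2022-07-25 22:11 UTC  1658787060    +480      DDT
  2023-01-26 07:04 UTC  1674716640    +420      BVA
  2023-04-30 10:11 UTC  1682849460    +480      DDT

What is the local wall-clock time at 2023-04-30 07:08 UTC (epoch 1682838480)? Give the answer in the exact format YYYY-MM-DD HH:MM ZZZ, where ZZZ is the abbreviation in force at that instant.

Query: 2023-04-30 07:08 UTC
Rule 2/3 (BVA, +07:00): 2023-01-26 07:04 UTC ≤ query < 2023-04-30 10:11 UTC
7·60 + 8 + 420 = 848 min
848 = 0·1440 + 848; 848 = 14·60 + 8 → 14:08, same day
→ 2023-04-30 14:08 BVA

2023-04-30 14:08 BVA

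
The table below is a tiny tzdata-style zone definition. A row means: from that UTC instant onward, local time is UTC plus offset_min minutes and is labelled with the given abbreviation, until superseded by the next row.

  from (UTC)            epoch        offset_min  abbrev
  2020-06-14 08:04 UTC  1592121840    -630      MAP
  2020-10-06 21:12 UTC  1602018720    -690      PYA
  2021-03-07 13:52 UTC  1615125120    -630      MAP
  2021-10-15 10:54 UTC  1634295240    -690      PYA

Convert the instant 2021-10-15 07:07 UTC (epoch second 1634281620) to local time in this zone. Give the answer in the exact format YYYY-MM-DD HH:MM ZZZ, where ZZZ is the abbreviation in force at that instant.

Query: 2021-10-15 07:07 UTC
Rule 3/4 (MAP, -10:30): 2021-03-07 13:52 UTC ≤ query < 2021-10-15 10:54 UTC
7·60 + 7 - 630 = -203 min
-203 = -1·1440 + 1237; 1237 = 20·60 + 37 → 20:37, 2021-10-15 - 1 day = 2021-10-14
→ 2021-10-14 20:37 MAP

2021-10-14 20:37 MAP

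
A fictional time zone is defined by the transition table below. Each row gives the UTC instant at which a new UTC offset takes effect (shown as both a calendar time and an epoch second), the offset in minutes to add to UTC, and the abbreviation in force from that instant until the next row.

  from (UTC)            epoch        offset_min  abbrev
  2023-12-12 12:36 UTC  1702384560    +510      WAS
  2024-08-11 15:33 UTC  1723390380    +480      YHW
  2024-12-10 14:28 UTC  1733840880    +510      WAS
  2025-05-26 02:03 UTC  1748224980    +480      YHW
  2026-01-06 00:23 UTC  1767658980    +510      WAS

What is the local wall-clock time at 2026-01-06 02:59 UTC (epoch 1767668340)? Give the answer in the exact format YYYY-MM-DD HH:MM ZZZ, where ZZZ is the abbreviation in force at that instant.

Query: 2026-01-06 02:59 UTC
Rule 5/5 (WAS, +08:30): 2026-01-06 00:23 UTC ≤ query < +∞
2·60 + 59 + 510 = 689 min
689 = 0·1440 + 689; 689 = 11·60 + 29 → 11:29, same day
→ 2026-01-06 11:29 WAS

2026-01-06 11:29 WAS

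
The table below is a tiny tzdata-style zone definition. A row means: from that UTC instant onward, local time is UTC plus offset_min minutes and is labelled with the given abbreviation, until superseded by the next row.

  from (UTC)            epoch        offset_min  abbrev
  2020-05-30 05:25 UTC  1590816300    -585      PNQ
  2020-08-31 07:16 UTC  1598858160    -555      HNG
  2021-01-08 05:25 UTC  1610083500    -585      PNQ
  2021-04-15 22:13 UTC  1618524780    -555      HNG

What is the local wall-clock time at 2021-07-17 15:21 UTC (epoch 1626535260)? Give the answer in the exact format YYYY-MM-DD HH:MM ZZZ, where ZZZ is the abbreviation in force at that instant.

2021-07-17 06:06 HNG

Query: 2021-07-17 15:21 UTC
Rule 4/4 (HNG, -09:15): 2021-04-15 22:13 UTC ≤ query < +∞
15·60 + 21 - 555 = 366 min
366 = 0·1440 + 366; 366 = 6·60 + 6 → 06:06, same day
→ 2021-07-17 06:06 HNG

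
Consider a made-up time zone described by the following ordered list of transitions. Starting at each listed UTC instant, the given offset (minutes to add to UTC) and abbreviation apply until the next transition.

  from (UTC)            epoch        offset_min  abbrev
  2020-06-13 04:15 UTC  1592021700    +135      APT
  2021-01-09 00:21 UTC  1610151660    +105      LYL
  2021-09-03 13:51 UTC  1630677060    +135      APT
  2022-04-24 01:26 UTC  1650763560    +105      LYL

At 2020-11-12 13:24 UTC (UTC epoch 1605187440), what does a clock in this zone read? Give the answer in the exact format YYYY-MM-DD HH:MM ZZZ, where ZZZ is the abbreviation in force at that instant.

2020-11-12 15:39 APT

Query: 2020-11-12 13:24 UTC
Rule 1/4 (APT, +02:15): 2020-06-13 04:15 UTC ≤ query < 2021-01-09 00:21 UTC
13·60 + 24 + 135 = 939 min
939 = 0·1440 + 939; 939 = 15·60 + 39 → 15:39, same day
→ 2020-11-12 15:39 APT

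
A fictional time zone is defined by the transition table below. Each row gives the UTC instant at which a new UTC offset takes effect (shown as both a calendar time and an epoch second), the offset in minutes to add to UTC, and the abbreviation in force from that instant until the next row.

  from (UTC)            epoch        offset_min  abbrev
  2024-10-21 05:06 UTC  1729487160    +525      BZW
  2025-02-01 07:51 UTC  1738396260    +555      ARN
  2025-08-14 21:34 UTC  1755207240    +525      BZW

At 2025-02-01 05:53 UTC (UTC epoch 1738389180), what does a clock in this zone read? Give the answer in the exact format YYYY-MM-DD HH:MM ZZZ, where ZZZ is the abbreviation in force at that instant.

2025-02-01 14:38 BZW

Query: 2025-02-01 05:53 UTC
Rule 1/3 (BZW, +08:45): 2024-10-21 05:06 UTC ≤ query < 2025-02-01 07:51 UTC
5·60 + 53 + 525 = 878 min
878 = 0·1440 + 878; 878 = 14·60 + 38 → 14:38, same day
→ 2025-02-01 14:38 BZW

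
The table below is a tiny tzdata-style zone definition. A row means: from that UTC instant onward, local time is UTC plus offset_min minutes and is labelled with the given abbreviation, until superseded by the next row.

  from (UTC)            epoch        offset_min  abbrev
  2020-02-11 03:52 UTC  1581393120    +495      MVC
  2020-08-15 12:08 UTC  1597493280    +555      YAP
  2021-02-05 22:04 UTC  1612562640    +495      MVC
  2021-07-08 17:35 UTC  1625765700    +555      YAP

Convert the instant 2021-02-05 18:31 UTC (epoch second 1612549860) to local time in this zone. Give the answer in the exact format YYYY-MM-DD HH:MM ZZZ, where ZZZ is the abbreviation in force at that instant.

Query: 2021-02-05 18:31 UTC
Rule 2/4 (YAP, +09:15): 2020-08-15 12:08 UTC ≤ query < 2021-02-05 22:04 UTC
18·60 + 31 + 555 = 1666 min
1666 = 1·1440 + 226; 226 = 3·60 + 46 → 03:46, 2021-02-05 + 1 day = 2021-02-06
→ 2021-02-06 03:46 YAP

2021-02-06 03:46 YAP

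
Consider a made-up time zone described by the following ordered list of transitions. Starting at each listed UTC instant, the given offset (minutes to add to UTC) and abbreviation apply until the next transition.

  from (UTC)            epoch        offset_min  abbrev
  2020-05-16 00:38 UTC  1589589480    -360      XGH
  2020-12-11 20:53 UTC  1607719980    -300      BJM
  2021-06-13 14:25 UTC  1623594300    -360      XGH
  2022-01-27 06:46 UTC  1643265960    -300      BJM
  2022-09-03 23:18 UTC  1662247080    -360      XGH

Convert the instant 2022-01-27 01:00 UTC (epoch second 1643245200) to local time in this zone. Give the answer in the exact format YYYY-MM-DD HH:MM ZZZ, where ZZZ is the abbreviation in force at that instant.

2022-01-26 19:00 XGH

Query: 2022-01-27 01:00 UTC
Rule 3/5 (XGH, -06:00): 2021-06-13 14:25 UTC ≤ query < 2022-01-27 06:46 UTC
1·60 + 0 - 360 = -300 min
-300 = -1·1440 + 1140; 1140 = 19·60 + 0 → 19:00, 2022-01-27 - 1 day = 2022-01-26
→ 2022-01-26 19:00 XGH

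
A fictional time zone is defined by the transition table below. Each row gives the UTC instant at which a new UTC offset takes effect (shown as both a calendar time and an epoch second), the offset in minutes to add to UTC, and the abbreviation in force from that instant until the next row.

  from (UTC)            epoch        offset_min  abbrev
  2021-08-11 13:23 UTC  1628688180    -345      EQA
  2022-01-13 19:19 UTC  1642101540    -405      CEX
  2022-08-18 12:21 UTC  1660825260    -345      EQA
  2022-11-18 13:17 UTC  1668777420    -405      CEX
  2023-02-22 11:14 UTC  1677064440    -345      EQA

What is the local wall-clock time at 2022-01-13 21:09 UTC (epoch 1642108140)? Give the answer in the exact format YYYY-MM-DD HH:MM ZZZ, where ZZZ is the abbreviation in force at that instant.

Query: 2022-01-13 21:09 UTC
Rule 2/5 (CEX, -06:45): 2022-01-13 19:19 UTC ≤ query < 2022-08-18 12:21 UTC
21·60 + 9 - 405 = 864 min
864 = 0·1440 + 864; 864 = 14·60 + 24 → 14:24, same day
→ 2022-01-13 14:24 CEX

2022-01-13 14:24 CEX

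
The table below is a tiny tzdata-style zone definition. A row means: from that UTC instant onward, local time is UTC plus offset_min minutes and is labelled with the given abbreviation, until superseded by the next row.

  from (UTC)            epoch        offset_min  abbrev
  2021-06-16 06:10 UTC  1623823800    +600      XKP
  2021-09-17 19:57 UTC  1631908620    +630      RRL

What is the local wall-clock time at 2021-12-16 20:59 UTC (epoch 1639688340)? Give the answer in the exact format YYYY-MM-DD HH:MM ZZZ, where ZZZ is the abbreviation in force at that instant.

2021-12-17 07:29 RRL

Query: 2021-12-16 20:59 UTC
Rule 2/2 (RRL, +10:30): 2021-09-17 19:57 UTC ≤ query < +∞
20·60 + 59 + 630 = 1889 min
1889 = 1·1440 + 449; 449 = 7·60 + 29 → 07:29, 2021-12-16 + 1 day = 2021-12-17
→ 2021-12-17 07:29 RRL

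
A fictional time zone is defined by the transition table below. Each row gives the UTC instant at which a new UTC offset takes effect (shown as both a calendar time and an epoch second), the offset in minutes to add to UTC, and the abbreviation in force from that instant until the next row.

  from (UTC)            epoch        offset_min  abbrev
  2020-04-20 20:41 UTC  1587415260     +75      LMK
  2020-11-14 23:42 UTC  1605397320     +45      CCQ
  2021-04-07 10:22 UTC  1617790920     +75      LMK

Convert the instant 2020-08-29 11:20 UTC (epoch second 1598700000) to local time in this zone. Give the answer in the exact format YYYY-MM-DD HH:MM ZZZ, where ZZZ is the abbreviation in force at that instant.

2020-08-29 12:35 LMK

Query: 2020-08-29 11:20 UTC
Rule 1/3 (LMK, +01:15): 2020-04-20 20:41 UTC ≤ query < 2020-11-14 23:42 UTC
11·60 + 20 + 75 = 755 min
755 = 0·1440 + 755; 755 = 12·60 + 35 → 12:35, same day
→ 2020-08-29 12:35 LMK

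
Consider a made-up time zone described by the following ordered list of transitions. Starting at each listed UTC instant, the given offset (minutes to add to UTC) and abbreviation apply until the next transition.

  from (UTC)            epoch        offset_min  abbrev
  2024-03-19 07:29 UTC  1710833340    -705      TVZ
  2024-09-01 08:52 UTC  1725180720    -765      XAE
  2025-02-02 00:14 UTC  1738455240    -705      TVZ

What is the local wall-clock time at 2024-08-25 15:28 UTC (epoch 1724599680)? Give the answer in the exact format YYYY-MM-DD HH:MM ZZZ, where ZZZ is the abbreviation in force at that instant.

Query: 2024-08-25 15:28 UTC
Rule 1/3 (TVZ, -11:45): 2024-03-19 07:29 UTC ≤ query < 2024-09-01 08:52 UTC
15·60 + 28 - 705 = 223 min
223 = 0·1440 + 223; 223 = 3·60 + 43 → 03:43, same day
→ 2024-08-25 03:43 TVZ

2024-08-25 03:43 TVZ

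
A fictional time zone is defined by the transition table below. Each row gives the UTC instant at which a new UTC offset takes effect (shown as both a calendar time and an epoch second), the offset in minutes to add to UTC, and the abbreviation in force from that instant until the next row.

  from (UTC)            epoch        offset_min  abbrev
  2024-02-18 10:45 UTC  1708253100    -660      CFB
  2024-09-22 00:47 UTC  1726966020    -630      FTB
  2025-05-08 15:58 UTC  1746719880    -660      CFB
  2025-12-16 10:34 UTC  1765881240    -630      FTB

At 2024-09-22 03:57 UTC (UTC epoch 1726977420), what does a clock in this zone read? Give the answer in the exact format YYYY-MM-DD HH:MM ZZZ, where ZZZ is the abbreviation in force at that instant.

2024-09-21 17:27 FTB

Query: 2024-09-22 03:57 UTC
Rule 2/4 (FTB, -10:30): 2024-09-22 00:47 UTC ≤ query < 2025-05-08 15:58 UTC
3·60 + 57 - 630 = -393 min
-393 = -1·1440 + 1047; 1047 = 17·60 + 27 → 17:27, 2024-09-22 - 1 day = 2024-09-21
→ 2024-09-21 17:27 FTB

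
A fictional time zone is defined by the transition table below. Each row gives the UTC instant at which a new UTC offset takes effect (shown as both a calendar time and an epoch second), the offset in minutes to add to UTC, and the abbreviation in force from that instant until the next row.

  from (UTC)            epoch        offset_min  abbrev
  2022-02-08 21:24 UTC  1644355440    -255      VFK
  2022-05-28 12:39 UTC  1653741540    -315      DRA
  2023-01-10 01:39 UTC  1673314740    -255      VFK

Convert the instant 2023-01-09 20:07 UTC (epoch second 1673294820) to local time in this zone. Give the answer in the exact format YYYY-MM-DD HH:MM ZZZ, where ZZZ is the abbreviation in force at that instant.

2023-01-09 14:52 DRA

Query: 2023-01-09 20:07 UTC
Rule 2/3 (DRA, -05:15): 2022-05-28 12:39 UTC ≤ query < 2023-01-10 01:39 UTC
20·60 + 7 - 315 = 892 min
892 = 0·1440 + 892; 892 = 14·60 + 52 → 14:52, same day
→ 2023-01-09 14:52 DRA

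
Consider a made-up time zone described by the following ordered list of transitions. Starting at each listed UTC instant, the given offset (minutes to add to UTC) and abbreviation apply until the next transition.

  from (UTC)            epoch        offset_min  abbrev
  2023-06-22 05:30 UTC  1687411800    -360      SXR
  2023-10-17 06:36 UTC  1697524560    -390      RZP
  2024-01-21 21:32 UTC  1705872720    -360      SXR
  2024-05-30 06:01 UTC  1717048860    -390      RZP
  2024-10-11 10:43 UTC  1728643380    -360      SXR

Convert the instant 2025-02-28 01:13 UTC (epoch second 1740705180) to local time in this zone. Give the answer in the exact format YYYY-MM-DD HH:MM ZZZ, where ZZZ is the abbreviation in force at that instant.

Query: 2025-02-28 01:13 UTC
Rule 5/5 (SXR, -06:00): 2024-10-11 10:43 UTC ≤ query < +∞
1·60 + 13 - 360 = -287 min
-287 = -1·1440 + 1153; 1153 = 19·60 + 13 → 19:13, 2025-02-28 - 1 day = 2025-02-27
→ 2025-02-27 19:13 SXR

2025-02-27 19:13 SXR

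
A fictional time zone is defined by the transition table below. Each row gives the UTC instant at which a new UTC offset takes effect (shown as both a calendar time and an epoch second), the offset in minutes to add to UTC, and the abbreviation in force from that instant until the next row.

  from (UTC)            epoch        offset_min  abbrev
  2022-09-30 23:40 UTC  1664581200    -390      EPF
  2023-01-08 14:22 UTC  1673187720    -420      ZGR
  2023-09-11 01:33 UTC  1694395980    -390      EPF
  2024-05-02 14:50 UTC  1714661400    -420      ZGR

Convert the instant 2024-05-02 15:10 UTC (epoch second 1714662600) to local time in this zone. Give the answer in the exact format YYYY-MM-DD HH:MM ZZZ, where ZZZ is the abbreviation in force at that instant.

Query: 2024-05-02 15:10 UTC
Rule 4/4 (ZGR, -07:00): 2024-05-02 14:50 UTC ≤ query < +∞
15·60 + 10 - 420 = 490 min
490 = 0·1440 + 490; 490 = 8·60 + 10 → 08:10, same day
→ 2024-05-02 08:10 ZGR

2024-05-02 08:10 ZGR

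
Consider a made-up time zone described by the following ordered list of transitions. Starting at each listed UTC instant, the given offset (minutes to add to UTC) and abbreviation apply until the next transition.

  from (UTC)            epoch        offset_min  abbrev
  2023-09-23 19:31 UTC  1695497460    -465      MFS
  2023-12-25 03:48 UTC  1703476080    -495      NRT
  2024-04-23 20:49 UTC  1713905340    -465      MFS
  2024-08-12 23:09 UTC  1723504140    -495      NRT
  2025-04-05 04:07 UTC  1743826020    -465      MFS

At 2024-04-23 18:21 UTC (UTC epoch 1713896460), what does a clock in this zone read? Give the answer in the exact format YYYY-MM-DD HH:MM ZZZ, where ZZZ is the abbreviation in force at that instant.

2024-04-23 10:06 NRT

Query: 2024-04-23 18:21 UTC
Rule 2/5 (NRT, -08:15): 2023-12-25 03:48 UTC ≤ query < 2024-04-23 20:49 UTC
18·60 + 21 - 495 = 606 min
606 = 0·1440 + 606; 606 = 10·60 + 6 → 10:06, same day
→ 2024-04-23 10:06 NRT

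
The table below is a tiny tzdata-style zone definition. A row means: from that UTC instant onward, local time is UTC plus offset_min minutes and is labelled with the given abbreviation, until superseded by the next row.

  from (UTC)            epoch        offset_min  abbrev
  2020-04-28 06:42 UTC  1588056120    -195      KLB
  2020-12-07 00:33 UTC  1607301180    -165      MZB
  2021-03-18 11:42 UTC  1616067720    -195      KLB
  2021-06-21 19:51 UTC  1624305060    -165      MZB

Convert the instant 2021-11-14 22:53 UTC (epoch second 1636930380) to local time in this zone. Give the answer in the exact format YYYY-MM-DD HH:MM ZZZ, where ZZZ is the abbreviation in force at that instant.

2021-11-14 20:08 MZB

Query: 2021-11-14 22:53 UTC
Rule 4/4 (MZB, -02:45): 2021-06-21 19:51 UTC ≤ query < +∞
22·60 + 53 - 165 = 1208 min
1208 = 0·1440 + 1208; 1208 = 20·60 + 8 → 20:08, same day
→ 2021-11-14 20:08 MZB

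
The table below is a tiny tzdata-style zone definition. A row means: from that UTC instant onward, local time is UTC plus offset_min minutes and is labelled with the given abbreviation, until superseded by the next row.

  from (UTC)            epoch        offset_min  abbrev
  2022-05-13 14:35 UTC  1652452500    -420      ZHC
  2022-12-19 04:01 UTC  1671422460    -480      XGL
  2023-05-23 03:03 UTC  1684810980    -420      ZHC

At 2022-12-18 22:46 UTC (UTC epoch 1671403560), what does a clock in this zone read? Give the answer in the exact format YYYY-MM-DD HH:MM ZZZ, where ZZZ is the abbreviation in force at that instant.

Query: 2022-12-18 22:46 UTC
Rule 1/3 (ZHC, -07:00): 2022-05-13 14:35 UTC ≤ query < 2022-12-19 04:01 UTC
22·60 + 46 - 420 = 946 min
946 = 0·1440 + 946; 946 = 15·60 + 46 → 15:46, same day
→ 2022-12-18 15:46 ZHC

2022-12-18 15:46 ZHC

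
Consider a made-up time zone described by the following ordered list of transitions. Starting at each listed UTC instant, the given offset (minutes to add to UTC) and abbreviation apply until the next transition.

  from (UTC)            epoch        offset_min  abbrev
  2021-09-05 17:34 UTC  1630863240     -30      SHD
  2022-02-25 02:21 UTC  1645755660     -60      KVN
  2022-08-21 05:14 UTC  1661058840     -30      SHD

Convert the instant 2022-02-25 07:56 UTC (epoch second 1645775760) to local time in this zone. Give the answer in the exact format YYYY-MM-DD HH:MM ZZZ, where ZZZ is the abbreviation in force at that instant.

2022-02-25 06:56 KVN

Query: 2022-02-25 07:56 UTC
Rule 2/3 (KVN, -01:00): 2022-02-25 02:21 UTC ≤ query < 2022-08-21 05:14 UTC
7·60 + 56 - 60 = 416 min
416 = 0·1440 + 416; 416 = 6·60 + 56 → 06:56, same day
→ 2022-02-25 06:56 KVN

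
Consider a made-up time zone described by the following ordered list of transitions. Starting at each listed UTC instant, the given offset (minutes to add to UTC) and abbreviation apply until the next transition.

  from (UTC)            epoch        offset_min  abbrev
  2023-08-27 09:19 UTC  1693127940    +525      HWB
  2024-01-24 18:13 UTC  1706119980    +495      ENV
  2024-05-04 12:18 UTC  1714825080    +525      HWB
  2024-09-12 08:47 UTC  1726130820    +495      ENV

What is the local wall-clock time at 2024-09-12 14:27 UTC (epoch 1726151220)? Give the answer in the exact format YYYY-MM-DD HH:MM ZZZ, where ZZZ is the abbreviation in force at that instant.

2024-09-12 22:42 ENV

Query: 2024-09-12 14:27 UTC
Rule 4/4 (ENV, +08:15): 2024-09-12 08:47 UTC ≤ query < +∞
14·60 + 27 + 495 = 1362 min
1362 = 0·1440 + 1362; 1362 = 22·60 + 42 → 22:42, same day
→ 2024-09-12 22:42 ENV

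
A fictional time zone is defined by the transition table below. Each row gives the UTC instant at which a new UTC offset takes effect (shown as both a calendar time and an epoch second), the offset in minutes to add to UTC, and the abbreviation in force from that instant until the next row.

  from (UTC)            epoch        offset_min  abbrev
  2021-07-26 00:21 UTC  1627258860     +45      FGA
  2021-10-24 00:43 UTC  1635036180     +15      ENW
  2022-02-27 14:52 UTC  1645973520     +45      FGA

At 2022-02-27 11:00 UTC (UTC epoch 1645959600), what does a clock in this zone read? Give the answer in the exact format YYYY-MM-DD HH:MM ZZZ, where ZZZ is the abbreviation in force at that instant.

2022-02-27 11:15 ENW

Query: 2022-02-27 11:00 UTC
Rule 2/3 (ENW, +00:15): 2021-10-24 00:43 UTC ≤ query < 2022-02-27 14:52 UTC
11·60 + 0 + 15 = 675 min
675 = 0·1440 + 675; 675 = 11·60 + 15 → 11:15, same day
→ 2022-02-27 11:15 ENW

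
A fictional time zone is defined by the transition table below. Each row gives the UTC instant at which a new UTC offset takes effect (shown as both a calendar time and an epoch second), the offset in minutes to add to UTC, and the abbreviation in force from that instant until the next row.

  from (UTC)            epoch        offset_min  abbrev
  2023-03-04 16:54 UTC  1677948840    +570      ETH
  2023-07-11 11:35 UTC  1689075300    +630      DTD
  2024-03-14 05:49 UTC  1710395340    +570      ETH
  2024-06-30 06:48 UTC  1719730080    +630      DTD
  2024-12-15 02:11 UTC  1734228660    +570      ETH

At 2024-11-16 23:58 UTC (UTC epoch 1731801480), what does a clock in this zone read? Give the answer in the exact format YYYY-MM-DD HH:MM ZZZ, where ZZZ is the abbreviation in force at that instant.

Query: 2024-11-16 23:58 UTC
Rule 4/5 (DTD, +10:30): 2024-06-30 06:48 UTC ≤ query < 2024-12-15 02:11 UTC
23·60 + 58 + 630 = 2068 min
2068 = 1·1440 + 628; 628 = 10·60 + 28 → 10:28, 2024-11-16 + 1 day = 2024-11-17
→ 2024-11-17 10:28 DTD

2024-11-17 10:28 DTD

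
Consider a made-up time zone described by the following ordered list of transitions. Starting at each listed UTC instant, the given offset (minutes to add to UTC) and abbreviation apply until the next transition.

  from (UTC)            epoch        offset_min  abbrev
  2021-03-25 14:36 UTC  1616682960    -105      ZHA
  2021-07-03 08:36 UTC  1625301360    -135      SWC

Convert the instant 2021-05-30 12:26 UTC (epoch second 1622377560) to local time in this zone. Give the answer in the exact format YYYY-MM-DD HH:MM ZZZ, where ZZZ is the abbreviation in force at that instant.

2021-05-30 10:41 ZHA

Query: 2021-05-30 12:26 UTC
Rule 1/2 (ZHA, -01:45): 2021-03-25 14:36 UTC ≤ query < 2021-07-03 08:36 UTC
12·60 + 26 - 105 = 641 min
641 = 0·1440 + 641; 641 = 10·60 + 41 → 10:41, same day
→ 2021-05-30 10:41 ZHA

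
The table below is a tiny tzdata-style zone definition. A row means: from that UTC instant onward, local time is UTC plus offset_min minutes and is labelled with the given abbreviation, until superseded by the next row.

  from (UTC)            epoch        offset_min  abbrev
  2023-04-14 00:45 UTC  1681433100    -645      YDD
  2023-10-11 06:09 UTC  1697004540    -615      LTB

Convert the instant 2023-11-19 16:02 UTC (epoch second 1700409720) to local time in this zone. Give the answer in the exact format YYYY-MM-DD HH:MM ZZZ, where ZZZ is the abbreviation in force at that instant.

Query: 2023-11-19 16:02 UTC
Rule 2/2 (LTB, -10:15): 2023-10-11 06:09 UTC ≤ query < +∞
16·60 + 2 - 615 = 347 min
347 = 0·1440 + 347; 347 = 5·60 + 47 → 05:47, same day
→ 2023-11-19 05:47 LTB

2023-11-19 05:47 LTB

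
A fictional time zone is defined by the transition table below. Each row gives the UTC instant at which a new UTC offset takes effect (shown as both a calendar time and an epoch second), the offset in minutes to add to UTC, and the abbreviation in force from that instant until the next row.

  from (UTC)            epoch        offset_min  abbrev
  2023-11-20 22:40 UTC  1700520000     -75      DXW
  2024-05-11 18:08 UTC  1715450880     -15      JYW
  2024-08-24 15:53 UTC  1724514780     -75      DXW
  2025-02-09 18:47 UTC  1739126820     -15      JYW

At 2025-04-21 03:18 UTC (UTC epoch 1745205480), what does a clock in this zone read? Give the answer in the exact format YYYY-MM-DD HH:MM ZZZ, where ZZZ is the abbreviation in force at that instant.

2025-04-21 03:03 JYW

Query: 2025-04-21 03:18 UTC
Rule 4/4 (JYW, -00:15): 2025-02-09 18:47 UTC ≤ query < +∞
3·60 + 18 - 15 = 183 min
183 = 0·1440 + 183; 183 = 3·60 + 3 → 03:03, same day
→ 2025-04-21 03:03 JYW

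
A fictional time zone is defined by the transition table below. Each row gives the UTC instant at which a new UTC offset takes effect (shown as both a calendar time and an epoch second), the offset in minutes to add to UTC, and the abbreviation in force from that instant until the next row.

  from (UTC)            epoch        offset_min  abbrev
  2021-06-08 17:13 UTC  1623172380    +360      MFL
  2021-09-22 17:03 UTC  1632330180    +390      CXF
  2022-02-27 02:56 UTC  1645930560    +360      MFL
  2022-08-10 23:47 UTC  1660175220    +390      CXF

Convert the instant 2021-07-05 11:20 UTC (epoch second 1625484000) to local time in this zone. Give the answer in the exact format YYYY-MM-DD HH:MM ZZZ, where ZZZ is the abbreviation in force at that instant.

2021-07-05 17:20 MFL

Query: 2021-07-05 11:20 UTC
Rule 1/4 (MFL, +06:00): 2021-06-08 17:13 UTC ≤ query < 2021-09-22 17:03 UTC
11·60 + 20 + 360 = 1040 min
1040 = 0·1440 + 1040; 1040 = 17·60 + 20 → 17:20, same day
→ 2021-07-05 17:20 MFL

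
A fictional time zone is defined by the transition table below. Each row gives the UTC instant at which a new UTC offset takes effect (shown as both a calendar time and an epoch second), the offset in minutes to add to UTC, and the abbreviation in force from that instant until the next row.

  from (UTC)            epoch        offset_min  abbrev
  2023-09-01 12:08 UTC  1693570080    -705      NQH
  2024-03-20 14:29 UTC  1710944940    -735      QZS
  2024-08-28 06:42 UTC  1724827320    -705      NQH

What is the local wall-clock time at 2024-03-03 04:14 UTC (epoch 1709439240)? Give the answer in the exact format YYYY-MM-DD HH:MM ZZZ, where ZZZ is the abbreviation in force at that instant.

2024-03-02 16:29 NQH

Query: 2024-03-03 04:14 UTC
Rule 1/3 (NQH, -11:45): 2023-09-01 12:08 UTC ≤ query < 2024-03-20 14:29 UTC
4·60 + 14 - 705 = -451 min
-451 = -1·1440 + 989; 989 = 16·60 + 29 → 16:29, 2024-03-03 - 1 day = 2024-03-02
→ 2024-03-02 16:29 NQH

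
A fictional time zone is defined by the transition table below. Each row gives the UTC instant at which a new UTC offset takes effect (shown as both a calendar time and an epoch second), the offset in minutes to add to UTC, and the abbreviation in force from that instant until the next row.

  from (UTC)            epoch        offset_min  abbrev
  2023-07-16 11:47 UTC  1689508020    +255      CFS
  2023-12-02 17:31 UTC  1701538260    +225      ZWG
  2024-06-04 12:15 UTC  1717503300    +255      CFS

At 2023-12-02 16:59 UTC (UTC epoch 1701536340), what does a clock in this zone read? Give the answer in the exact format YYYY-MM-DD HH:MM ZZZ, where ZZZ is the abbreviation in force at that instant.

2023-12-02 21:14 CFS

Query: 2023-12-02 16:59 UTC
Rule 1/3 (CFS, +04:15): 2023-07-16 11:47 UTC ≤ query < 2023-12-02 17:31 UTC
16·60 + 59 + 255 = 1274 min
1274 = 0·1440 + 1274; 1274 = 21·60 + 14 → 21:14, same day
→ 2023-12-02 21:14 CFS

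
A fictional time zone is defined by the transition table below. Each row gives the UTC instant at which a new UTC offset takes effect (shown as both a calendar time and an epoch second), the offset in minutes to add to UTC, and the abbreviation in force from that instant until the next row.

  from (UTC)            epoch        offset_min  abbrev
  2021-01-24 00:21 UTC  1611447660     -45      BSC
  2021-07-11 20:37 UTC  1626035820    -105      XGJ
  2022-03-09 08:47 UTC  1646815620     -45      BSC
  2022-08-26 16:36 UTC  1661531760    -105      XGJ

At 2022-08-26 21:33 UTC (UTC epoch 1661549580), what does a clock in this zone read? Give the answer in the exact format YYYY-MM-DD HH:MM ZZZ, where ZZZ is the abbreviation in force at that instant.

2022-08-26 19:48 XGJ

Query: 2022-08-26 21:33 UTC
Rule 4/4 (XGJ, -01:45): 2022-08-26 16:36 UTC ≤ query < +∞
21·60 + 33 - 105 = 1188 min
1188 = 0·1440 + 1188; 1188 = 19·60 + 48 → 19:48, same day
→ 2022-08-26 19:48 XGJ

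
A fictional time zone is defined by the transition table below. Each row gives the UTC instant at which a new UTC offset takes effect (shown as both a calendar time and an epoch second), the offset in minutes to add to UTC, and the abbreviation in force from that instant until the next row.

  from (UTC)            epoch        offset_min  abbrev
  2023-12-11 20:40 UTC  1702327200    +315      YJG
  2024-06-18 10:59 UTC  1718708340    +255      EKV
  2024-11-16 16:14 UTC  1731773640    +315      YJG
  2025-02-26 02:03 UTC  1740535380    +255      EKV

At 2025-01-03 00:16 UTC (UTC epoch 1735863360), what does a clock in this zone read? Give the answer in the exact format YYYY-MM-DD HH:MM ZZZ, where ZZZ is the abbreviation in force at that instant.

2025-01-03 05:31 YJG

Query: 2025-01-03 00:16 UTC
Rule 3/4 (YJG, +05:15): 2024-11-16 16:14 UTC ≤ query < 2025-02-26 02:03 UTC
0·60 + 16 + 315 = 331 min
331 = 0·1440 + 331; 331 = 5·60 + 31 → 05:31, same day
→ 2025-01-03 05:31 YJG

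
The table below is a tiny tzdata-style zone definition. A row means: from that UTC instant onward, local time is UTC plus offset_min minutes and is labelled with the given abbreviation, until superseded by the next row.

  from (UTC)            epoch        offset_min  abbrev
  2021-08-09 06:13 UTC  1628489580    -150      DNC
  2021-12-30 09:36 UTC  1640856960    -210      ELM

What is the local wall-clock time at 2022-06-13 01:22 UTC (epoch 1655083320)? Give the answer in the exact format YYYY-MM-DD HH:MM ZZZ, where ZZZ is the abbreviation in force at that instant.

2022-06-12 21:52 ELM

Query: 2022-06-13 01:22 UTC
Rule 2/2 (ELM, -03:30): 2021-12-30 09:36 UTC ≤ query < +∞
1·60 + 22 - 210 = -128 min
-128 = -1·1440 + 1312; 1312 = 21·60 + 52 → 21:52, 2022-06-13 - 1 day = 2022-06-12
→ 2022-06-12 21:52 ELM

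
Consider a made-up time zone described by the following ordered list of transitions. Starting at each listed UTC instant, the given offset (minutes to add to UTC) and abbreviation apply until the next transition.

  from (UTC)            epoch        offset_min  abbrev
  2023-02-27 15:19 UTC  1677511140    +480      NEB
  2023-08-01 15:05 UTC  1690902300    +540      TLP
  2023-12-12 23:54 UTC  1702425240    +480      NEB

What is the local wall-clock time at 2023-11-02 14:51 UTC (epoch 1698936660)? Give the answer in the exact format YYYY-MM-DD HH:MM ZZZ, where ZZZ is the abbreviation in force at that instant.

2023-11-02 23:51 TLP

Query: 2023-11-02 14:51 UTC
Rule 2/3 (TLP, +09:00): 2023-08-01 15:05 UTC ≤ query < 2023-12-12 23:54 UTC
14·60 + 51 + 540 = 1431 min
1431 = 0·1440 + 1431; 1431 = 23·60 + 51 → 23:51, same day
→ 2023-11-02 23:51 TLP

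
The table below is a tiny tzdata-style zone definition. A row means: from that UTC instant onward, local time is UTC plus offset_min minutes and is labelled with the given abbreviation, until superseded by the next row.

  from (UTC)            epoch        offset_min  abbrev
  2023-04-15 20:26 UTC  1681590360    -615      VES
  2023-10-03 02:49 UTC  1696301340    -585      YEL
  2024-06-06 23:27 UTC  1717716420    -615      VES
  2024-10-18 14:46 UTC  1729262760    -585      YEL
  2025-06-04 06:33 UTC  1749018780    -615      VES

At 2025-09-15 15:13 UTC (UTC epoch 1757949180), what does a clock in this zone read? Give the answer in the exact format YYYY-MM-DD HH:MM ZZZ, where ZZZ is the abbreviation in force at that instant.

2025-09-15 04:58 VES

Query: 2025-09-15 15:13 UTC
Rule 5/5 (VES, -10:15): 2025-06-04 06:33 UTC ≤ query < +∞
15·60 + 13 - 615 = 298 min
298 = 0·1440 + 298; 298 = 4·60 + 58 → 04:58, same day
→ 2025-09-15 04:58 VES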